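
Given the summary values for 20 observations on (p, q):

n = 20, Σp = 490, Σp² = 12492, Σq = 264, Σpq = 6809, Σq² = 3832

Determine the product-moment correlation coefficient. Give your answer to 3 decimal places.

0.829

r = (nΣpq − ΣpΣq) / √[(nΣp² − (Σp)²)(nΣq² − (Σq)²)]
Numerator: 20×6809 − 490×264 = 6820
Denominator: √[(249840 − 240100)(76640 − 69696)] = √[9740 × 6944] = 8224.0233
r = 6820 / 8224.0233 ≈ 0.829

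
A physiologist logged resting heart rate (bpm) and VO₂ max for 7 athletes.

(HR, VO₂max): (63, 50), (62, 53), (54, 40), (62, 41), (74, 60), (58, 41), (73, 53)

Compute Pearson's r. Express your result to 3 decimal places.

0.847

n = 7, Σx = 446, Σy = 338, Σx² = 28742, Σy² = 16680, Σxy = 21825
nΣxy − ΣxΣy = 152775 − 150748 = 2027
nΣx² − (Σx)² = 201194 − 198916 = 2278; nΣy² − (Σy)² = 116760 − 114244 = 2516
r = 2027 / √(2278 × 2516) = 2027 / 2394.0443 ≈ 0.847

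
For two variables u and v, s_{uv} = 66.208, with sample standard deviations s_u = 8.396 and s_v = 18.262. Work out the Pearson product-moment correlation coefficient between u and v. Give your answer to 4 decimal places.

0.4318

r = Cov(u,v) / (s_u · s_v) = 66.208 / (8.396 × 18.262)
  = 66.208 / 153.3278 ≈ 0.4318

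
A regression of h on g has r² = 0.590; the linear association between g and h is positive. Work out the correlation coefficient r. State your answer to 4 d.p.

0.7681

|r| = √0.590 = 0.7681
The association is positive, so r = 0.7681.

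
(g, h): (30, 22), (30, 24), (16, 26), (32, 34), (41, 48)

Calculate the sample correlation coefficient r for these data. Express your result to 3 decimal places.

n = 5, Σg = 149, Σh = 154, Σg² = 4761, Σh² = 5196, Σgh = 4852
nΣgh − ΣgΣh = 24260 − 22946 = 1314
nΣg² − (Σg)² = 23805 − 22201 = 1604; nΣh² − (Σh)² = 25980 − 23716 = 2264
r = 1314 / √(1604 × 2264) = 1314 / 1905.6380 ≈ 0.690

0.690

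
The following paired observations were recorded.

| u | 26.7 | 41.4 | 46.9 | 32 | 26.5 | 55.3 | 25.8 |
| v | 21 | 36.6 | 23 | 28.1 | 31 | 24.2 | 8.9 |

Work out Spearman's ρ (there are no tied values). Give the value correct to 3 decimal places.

Rank u: 3, 5, 6, 4, 2, 7, 1
Rank v: 2, 7, 3, 5, 6, 4, 1
d = rank(u) − rank(v): 1, -2, 3, -1, -4, 3, 0; Σd² = 40
ρ = 1 − 6Σd² / [n(n²−1)] = 1 − 6×40 / (7×48) = 1 − 240/336 ≈ 0.286

0.286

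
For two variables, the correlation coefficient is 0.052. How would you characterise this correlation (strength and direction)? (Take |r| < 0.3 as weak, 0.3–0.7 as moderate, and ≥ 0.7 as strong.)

weak positive

r = 0.052 > 0 so the relationship is positive.
|r| = 0.052, which falls in the weak range.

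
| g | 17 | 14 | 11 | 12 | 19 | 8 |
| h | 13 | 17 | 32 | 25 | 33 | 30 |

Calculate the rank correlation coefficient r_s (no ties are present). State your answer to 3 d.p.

Rank g: 5, 4, 2, 3, 6, 1
Rank h: 1, 2, 5, 3, 6, 4
d = rank(g) − rank(h): 4, 2, -3, 0, 0, -3; Σd² = 38
ρ = 1 − 6Σd² / [n(n²−1)] = 1 − 6×38 / (6×35) = 1 − 228/210 ≈ -0.086

-0.086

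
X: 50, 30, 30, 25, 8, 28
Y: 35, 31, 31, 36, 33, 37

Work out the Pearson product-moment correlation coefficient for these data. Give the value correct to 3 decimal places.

0.143

n = 6, ΣX = 171, ΣY = 203, ΣX² = 5773, ΣY² = 6901, ΣXY = 5810
nΣXY − ΣXΣY = 34860 − 34713 = 147
nΣX² − (ΣX)² = 34638 − 29241 = 5397; nΣY² − (ΣY)² = 41406 − 41209 = 197
r = 147 / √(5397 × 197) = 147 / 1031.1203 ≈ 0.143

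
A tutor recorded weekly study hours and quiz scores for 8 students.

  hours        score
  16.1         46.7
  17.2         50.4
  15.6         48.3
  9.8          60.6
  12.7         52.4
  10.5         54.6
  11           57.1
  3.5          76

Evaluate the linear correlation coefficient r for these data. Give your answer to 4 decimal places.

n = 8, Σx = 96.4, Σy = 446.1, Σx² = 1299.24, Σy² = 25489.63, Σxy = 5098.99
nΣxy − ΣxΣy = 40791.92 − 43004.04 = -2212.12
nΣx² − (Σx)² = 10393.92 − 9292.96 = 1100.96; nΣy² − (Σy)² = 203917.04 − 199005.21 = 4911.83
r = -2212.12 / √(1100.96 × 4911.83) = -2212.12 / 2325.4523 ≈ -0.9513

-0.9513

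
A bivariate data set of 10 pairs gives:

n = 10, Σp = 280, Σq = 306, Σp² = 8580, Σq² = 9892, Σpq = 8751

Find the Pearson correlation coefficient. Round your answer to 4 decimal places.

r = (nΣpq − ΣpΣq) / √[(nΣp² − (Σp)²)(nΣq² − (Σq)²)]
Numerator: 10×8751 − 280×306 = 1830
Denominator: √[(85800 − 78400)(98920 − 93636)] = √[7400 × 5284] = 6253.1272
r = 1830 / 6253.1272 ≈ 0.2927

0.2927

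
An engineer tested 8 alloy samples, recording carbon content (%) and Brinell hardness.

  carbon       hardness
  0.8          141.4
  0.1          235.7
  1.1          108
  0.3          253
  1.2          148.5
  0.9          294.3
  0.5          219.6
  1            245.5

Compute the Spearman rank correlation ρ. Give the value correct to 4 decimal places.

-0.3810

Rank carbon: 4, 1, 7, 2, 8, 5, 3, 6
Rank hardness: 2, 5, 1, 7, 3, 8, 4, 6
d = rank(carbon) − rank(hardness): 2, -4, 6, -5, 5, -3, -1, 0; Σd² = 116
ρ = 1 − 6Σd² / [n(n²−1)] = 1 − 6×116 / (8×63) = 1 − 696/504 ≈ -0.3810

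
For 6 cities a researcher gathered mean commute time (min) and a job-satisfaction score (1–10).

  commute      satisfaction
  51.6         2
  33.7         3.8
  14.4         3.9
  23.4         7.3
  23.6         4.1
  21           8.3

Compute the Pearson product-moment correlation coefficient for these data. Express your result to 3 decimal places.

n = 6, Σx = 167.7, Σy = 29.4, Σx² = 5551.13, Σy² = 172.64, Σxy = 729.3
nΣxy − ΣxΣy = 4375.8 − 4930.38 = -554.58
nΣx² − (Σx)² = 33306.78 − 28123.29 = 5183.49; nΣy² − (Σy)² = 1035.84 − 864.36 = 171.48
r = -554.58 / √(5183.49 × 171.48) = -554.58 / 942.7963 ≈ -0.588

-0.588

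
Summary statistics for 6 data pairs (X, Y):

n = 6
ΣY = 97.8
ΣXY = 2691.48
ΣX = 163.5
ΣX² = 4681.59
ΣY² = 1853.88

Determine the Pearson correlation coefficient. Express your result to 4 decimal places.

r = (nΣXY − ΣXΣY) / √[(nΣX² − (ΣX)²)(nΣY² − (ΣY)²)]
Numerator: 6×2691.48 − 163.5×97.8 = 158.58
Denominator: √[(28089.54 − 26732.25)(11123.28 − 9564.84)] = √[1357.29 × 1558.44] = 1454.3916
r = 158.58 / 1454.3916 ≈ 0.1090

0.1090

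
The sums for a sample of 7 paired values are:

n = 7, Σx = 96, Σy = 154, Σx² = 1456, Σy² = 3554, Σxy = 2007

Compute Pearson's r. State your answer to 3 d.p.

r = (nΣxy − ΣxΣy) / √[(nΣx² − (Σx)²)(nΣy² − (Σy)²)]
Numerator: 7×2007 − 96×154 = -735
Denominator: √[(10192 − 9216)(24878 − 23716)] = √[976 × 1162] = 1064.9469
r = -735 / 1064.9469 ≈ -0.690

-0.690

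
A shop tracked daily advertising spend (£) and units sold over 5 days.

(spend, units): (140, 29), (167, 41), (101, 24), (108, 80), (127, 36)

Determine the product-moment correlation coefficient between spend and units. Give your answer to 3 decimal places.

-0.197

n = 5, Σx = 643, Σy = 210, Σx² = 85483, Σy² = 10794, Σxy = 26543
nΣxy − ΣxΣy = 132715 − 135030 = -2315
nΣx² − (Σx)² = 427415 − 413449 = 13966; nΣy² − (Σy)² = 53970 − 44100 = 9870
r = -2315 / √(13966 × 9870) = -2315 / 11740.7163 ≈ -0.197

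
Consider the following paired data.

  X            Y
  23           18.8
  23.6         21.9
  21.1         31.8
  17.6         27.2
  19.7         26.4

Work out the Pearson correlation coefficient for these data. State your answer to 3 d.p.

n = 5, ΣX = 105, ΣY = 126.1, ΣX² = 2229.02, ΣY² = 3281.09, ΣXY = 2619.02
nΣXY − ΣXΣY = 13095.1 − 13240.5 = -145.4
nΣX² − (ΣX)² = 11145.1 − 11025 = 120.1; nΣY² − (ΣY)² = 16405.45 − 15901.21 = 504.24
r = -145.4 / √(120.1 × 504.24) = -145.4 / 246.0878 ≈ -0.591

-0.591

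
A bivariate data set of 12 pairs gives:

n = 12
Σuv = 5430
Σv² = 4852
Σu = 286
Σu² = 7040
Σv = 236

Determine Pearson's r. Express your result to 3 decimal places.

r = (nΣuv − ΣuΣv) / √[(nΣu² − (Σu)²)(nΣv² − (Σv)²)]
Numerator: 12×5430 − 286×236 = -2336
Denominator: √[(84480 − 81796)(58224 − 55696)] = √[2684 × 2528] = 2604.8324
r = -2336 / 2604.8324 ≈ -0.897

-0.897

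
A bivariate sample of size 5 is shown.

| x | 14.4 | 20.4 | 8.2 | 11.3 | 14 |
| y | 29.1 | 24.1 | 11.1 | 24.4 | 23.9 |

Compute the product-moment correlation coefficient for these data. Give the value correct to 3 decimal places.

0.608

n = 5, Σx = 68.3, Σy = 112.6, Σx² = 1014.45, Σy² = 2717.4, Σxy = 1612.02
nΣxy − ΣxΣy = 8060.1 − 7690.58 = 369.52
nΣx² − (Σx)² = 5072.25 − 4664.89 = 407.36; nΣy² − (Σy)² = 13587 − 12678.76 = 908.24
r = 369.52 / √(407.36 × 908.24) = 369.52 / 608.2603 ≈ 0.608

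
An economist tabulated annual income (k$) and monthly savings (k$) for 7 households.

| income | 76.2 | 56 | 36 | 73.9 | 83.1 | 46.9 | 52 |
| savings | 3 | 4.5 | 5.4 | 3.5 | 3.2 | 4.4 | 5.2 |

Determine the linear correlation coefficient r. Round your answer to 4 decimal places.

-0.9292

n = 7, Σx = 424.1, Σy = 29.2, Σx² = 27508.87, Σy² = 127.3, Σxy = 1676.33
nΣxy − ΣxΣy = 11734.31 − 12383.72 = -649.41
nΣx² − (Σx)² = 192562.09 − 179860.81 = 12701.28; nΣy² − (Σy)² = 891.1 − 852.64 = 38.46
r = -649.41 / √(12701.28 × 38.46) = -649.41 / 698.9215 ≈ -0.9292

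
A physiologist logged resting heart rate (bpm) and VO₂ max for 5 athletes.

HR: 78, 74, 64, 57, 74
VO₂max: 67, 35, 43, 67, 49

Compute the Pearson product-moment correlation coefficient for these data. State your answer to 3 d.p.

-0.202

n = 5, Σx = 347, Σy = 261, Σx² = 24381, Σy² = 14453, Σxy = 18013
nΣxy − ΣxΣy = 90065 − 90567 = -502
nΣx² − (Σx)² = 121905 − 120409 = 1496; nΣy² − (Σy)² = 72265 − 68121 = 4144
r = -502 / √(1496 × 4144) = -502 / 2489.8643 ≈ -0.202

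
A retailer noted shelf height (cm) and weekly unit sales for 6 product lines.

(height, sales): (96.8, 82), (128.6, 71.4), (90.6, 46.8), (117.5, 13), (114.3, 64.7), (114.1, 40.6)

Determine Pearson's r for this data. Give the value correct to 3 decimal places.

-0.126

n = 6, Σx = 661.9, Σy = 318.5, Σx² = 74006.11, Σy² = 20015.65, Σxy = 34914.89
nΣxy − ΣxΣy = 209489.34 − 210815.15 = -1325.81
nΣx² − (Σx)² = 444036.66 − 438111.61 = 5925.05; nΣy² − (Σy)² = 120093.9 − 101442.25 = 18651.65
r = -1325.81 / √(5925.05 × 18651.65) = -1325.81 / 10512.4668 ≈ -0.126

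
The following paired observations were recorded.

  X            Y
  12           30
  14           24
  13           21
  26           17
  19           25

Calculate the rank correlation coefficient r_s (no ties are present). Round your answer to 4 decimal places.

Rank X: 1, 3, 2, 5, 4
Rank Y: 5, 3, 2, 1, 4
d = rank(X) − rank(Y): -4, 0, 0, 4, 0; Σd² = 32
ρ = 1 − 6Σd² / [n(n²−1)] = 1 − 6×32 / (5×24) = 1 − 192/120 ≈ -0.6000

-0.6000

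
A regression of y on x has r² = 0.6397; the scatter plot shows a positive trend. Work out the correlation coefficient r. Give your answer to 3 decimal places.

0.800

|r| = √0.6397 = 0.800
The association is positive, so r = 0.800.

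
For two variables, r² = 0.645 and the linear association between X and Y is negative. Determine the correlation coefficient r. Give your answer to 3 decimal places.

|r| = √0.645 = 0.803
The association is negative, so r = −0.803.

-0.803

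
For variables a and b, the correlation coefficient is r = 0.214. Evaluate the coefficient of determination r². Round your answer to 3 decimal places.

0.046

r² = (0.214)² = 0.046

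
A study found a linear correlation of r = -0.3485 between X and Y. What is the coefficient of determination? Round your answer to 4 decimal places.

0.1215

r² = (-0.3485)² = 0.1215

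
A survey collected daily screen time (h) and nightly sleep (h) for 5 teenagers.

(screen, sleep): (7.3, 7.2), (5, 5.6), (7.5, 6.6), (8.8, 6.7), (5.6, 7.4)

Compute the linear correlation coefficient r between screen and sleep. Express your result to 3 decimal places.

0.307

n = 5, Σx = 34.2, Σy = 33.5, Σx² = 243.34, Σy² = 226.41, Σxy = 230.46
nΣxy − ΣxΣy = 1152.3 − 1145.7 = 6.6
nΣx² − (Σx)² = 1216.7 − 1169.64 = 47.06; nΣy² − (Σy)² = 1132.05 − 1122.25 = 9.8
r = 6.6 / √(47.06 × 9.8) = 6.6 / 21.4753 ≈ 0.307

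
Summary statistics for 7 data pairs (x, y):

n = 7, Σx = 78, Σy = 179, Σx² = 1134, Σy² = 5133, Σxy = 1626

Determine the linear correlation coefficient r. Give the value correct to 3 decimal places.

-0.961

r = (nΣxy − ΣxΣy) / √[(nΣx² − (Σx)²)(nΣy² − (Σy)²)]
Numerator: 7×1626 − 78×179 = -2580
Denominator: √[(7938 − 6084)(35931 − 32041)] = √[1854 × 3890] = 2685.5279
r = -2580 / 2685.5279 ≈ -0.961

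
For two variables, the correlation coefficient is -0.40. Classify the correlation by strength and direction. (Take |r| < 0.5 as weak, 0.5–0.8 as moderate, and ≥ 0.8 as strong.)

weak negative

r = -0.40 < 0 so the relationship is negative.
|r| = 0.40, which falls in the weak range.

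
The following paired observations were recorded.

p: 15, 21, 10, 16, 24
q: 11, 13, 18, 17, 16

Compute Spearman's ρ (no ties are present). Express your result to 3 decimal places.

Rank p: 2, 4, 1, 3, 5
Rank q: 1, 2, 5, 4, 3
d = rank(p) − rank(q): 1, 2, -4, -1, 2; Σd² = 26
ρ = 1 − 6Σd² / [n(n²−1)] = 1 − 6×26 / (5×24) = 1 − 156/120 ≈ -0.300

-0.300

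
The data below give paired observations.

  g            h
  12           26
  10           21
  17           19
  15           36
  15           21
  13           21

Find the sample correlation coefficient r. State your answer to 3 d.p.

0.063

n = 6, Σg = 82, Σh = 144, Σg² = 1152, Σh² = 3656, Σgh = 1973
nΣgh − ΣgΣh = 11838 − 11808 = 30
nΣg² − (Σg)² = 6912 − 6724 = 188; nΣh² − (Σh)² = 21936 − 20736 = 1200
r = 30 / √(188 × 1200) = 30 / 474.9737 ≈ 0.063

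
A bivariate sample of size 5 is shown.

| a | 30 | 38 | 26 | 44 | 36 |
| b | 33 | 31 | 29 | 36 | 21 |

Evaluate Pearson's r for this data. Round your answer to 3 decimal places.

0.265

n = 5, Σa = 174, Σb = 150, Σa² = 6252, Σb² = 4628, Σab = 5262
nΣab − ΣaΣb = 26310 − 26100 = 210
nΣa² − (Σa)² = 31260 − 30276 = 984; nΣb² − (Σb)² = 23140 − 22500 = 640
r = 210 / √(984 × 640) = 210 / 793.5742 ≈ 0.265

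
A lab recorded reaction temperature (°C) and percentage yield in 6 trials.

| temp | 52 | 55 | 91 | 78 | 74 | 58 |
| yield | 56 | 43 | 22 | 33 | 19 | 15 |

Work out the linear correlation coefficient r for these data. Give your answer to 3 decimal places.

n = 6, Σx = 408, Σy = 188, Σx² = 28934, Σy² = 7144, Σxy = 12129
nΣxy − ΣxΣy = 72774 − 76704 = -3930
nΣx² − (Σx)² = 173604 − 166464 = 7140; nΣy² − (Σy)² = 42864 − 35344 = 7520
r = -3930 / √(7140 × 7520) = -3930 / 7327.5371 ≈ -0.536

-0.536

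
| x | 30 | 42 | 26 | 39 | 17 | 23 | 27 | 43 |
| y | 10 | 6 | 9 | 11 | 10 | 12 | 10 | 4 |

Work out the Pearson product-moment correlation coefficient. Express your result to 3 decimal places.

-0.676

n = 8, Σx = 247, Σy = 72, Σx² = 8257, Σy² = 698, Σxy = 2103
nΣxy − ΣxΣy = 16824 − 17784 = -960
nΣx² − (Σx)² = 66056 − 61009 = 5047; nΣy² − (Σy)² = 5584 − 5184 = 400
r = -960 / √(5047 × 400) = -960 / 1420.8448 ≈ -0.676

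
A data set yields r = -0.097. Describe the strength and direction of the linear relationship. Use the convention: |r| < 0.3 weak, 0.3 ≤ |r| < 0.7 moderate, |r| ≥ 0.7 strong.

r = -0.097 < 0 so the relationship is negative.
|r| = 0.097, which falls in the weak range.

weak negative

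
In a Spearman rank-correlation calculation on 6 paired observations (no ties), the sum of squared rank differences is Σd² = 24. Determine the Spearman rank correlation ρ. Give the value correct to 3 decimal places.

ρ = 1 − 6Σd² / [n(n²−1)] = 1 − 6×24 / (6×35)
  = 1 − 144/210 = 1 − 0.6857 ≈ 0.314

0.314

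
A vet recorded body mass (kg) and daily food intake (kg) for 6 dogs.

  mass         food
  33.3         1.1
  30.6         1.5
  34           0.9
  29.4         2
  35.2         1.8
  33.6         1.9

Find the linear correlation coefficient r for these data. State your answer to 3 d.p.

-0.313

n = 6, Σx = 196.1, Σy = 9.2, Σx² = 6433.61, Σy² = 15.12, Σxy = 299.13
nΣxy − ΣxΣy = 1794.78 − 1804.12 = -9.34
nΣx² − (Σx)² = 38601.66 − 38455.21 = 146.45; nΣy² − (Σy)² = 90.72 − 84.64 = 6.08
r = -9.34 / √(146.45 × 6.08) = -9.34 / 29.8398 ≈ -0.313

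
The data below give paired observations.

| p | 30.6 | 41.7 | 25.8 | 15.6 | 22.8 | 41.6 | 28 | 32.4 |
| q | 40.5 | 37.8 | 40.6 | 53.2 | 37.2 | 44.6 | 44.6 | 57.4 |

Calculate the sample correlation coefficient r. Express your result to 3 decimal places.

n = 8, Σp = 238.5, Σq = 355.9, Σp² = 7668.41, Σq² = 16204.61, Σpq = 10505.04
nΣpq − ΣpΣq = 84040.32 − 84882.15 = -841.83
nΣp² − (Σp)² = 61347.28 − 56882.25 = 4465.03; nΣq² − (Σq)² = 129636.88 − 126664.81 = 2972.07
r = -841.83 / √(4465.03 × 2972.07) = -841.83 / 3642.8535 ≈ -0.231

-0.231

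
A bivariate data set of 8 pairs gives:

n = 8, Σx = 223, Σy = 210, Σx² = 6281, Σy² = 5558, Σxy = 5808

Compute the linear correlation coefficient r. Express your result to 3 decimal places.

-0.842

r = (nΣxy − ΣxΣy) / √[(nΣx² − (Σx)²)(nΣy² − (Σy)²)]
Numerator: 8×5808 − 223×210 = -366
Denominator: √[(50248 − 49729)(44464 − 44100)] = √[519 × 364] = 434.6447
r = -366 / 434.6447 ≈ -0.842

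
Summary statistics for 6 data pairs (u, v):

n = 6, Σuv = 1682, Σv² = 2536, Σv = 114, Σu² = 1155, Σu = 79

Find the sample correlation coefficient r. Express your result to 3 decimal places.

0.878

r = (nΣuv − ΣuΣv) / √[(nΣu² − (Σu)²)(nΣv² − (Σv)²)]
Numerator: 6×1682 − 79×114 = 1086
Denominator: √[(6930 − 6241)(15216 − 12996)] = √[689 × 2220] = 1236.7619
r = 1086 / 1236.7619 ≈ 0.878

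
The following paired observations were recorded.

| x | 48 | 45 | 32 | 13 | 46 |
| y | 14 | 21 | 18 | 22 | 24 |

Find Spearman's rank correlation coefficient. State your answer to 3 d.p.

Rank x: 5, 3, 2, 1, 4
Rank y: 1, 3, 2, 4, 5
d = rank(x) − rank(y): 4, 0, 0, -3, -1; Σd² = 26
ρ = 1 − 6Σd² / [n(n²−1)] = 1 − 6×26 / (5×24) = 1 − 156/120 ≈ -0.300

-0.300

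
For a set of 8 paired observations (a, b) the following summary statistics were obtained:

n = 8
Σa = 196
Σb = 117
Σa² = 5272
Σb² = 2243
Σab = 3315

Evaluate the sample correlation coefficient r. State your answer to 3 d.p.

r = (nΣab − ΣaΣb) / √[(nΣa² − (Σa)²)(nΣb² − (Σb)²)]
Numerator: 8×3315 − 196×117 = 3588
Denominator: √[(42176 − 38416)(17944 − 13689)] = √[3760 × 4255] = 3999.8500
r = 3588 / 3999.8500 ≈ 0.897

0.897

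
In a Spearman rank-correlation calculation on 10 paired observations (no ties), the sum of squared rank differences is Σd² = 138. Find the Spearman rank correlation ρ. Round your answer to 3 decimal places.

ρ = 1 − 6Σd² / [n(n²−1)] = 1 − 6×138 / (10×99)
  = 1 − 828/990 = 1 − 0.8364 ≈ 0.164

0.164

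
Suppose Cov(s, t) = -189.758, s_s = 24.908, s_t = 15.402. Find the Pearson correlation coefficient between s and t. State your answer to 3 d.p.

-0.495

r = Cov(s,t) / (s_s · s_t) = -189.758 / (24.908 × 15.402)
  = -189.758 / 383.6330 ≈ -0.495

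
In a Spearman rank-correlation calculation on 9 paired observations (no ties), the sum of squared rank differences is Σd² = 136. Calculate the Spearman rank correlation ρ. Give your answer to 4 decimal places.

ρ = 1 − 6Σd² / [n(n²−1)] = 1 − 6×136 / (9×80)
  = 1 − 816/720 = 1 − 1.13333 ≈ -0.1333

-0.1333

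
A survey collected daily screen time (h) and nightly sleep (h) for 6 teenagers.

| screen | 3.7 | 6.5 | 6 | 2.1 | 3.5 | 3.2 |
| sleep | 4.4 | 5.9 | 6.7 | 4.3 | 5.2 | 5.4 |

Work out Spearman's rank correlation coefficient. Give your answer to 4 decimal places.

Rank screen: 4, 6, 5, 1, 3, 2
Rank sleep: 2, 5, 6, 1, 3, 4
d = rank(screen) − rank(sleep): 2, 1, -1, 0, 0, -2; Σd² = 10
ρ = 1 − 6Σd² / [n(n²−1)] = 1 − 6×10 / (6×35) = 1 − 60/210 ≈ 0.7143

0.7143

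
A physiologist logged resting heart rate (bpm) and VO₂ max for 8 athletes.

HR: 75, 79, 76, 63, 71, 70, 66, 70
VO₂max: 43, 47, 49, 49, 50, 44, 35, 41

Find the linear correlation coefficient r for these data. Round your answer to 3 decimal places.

0.273

n = 8, Σx = 570, Σy = 358, Σx² = 40808, Σy² = 16202, Σxy = 25559
nΣxy − ΣxΣy = 204472 − 204060 = 412
nΣx² − (Σx)² = 326464 − 324900 = 1564; nΣy² − (Σy)² = 129616 − 128164 = 1452
r = 412 / √(1564 × 1452) = 412 / 1506.9599 ≈ 0.273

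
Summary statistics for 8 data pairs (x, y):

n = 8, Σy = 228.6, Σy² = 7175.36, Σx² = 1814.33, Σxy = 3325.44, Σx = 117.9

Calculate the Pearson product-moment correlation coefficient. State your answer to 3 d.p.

-0.196

r = (nΣxy − ΣxΣy) / √[(nΣx² − (Σx)²)(nΣy² − (Σy)²)]
Numerator: 8×3325.44 − 117.9×228.6 = -348.42
Denominator: √[(14514.64 − 13900.41)(57402.88 − 52257.96)] = √[614.23 × 5144.92] = 1777.6851
r = -348.42 / 1777.6851 ≈ -0.196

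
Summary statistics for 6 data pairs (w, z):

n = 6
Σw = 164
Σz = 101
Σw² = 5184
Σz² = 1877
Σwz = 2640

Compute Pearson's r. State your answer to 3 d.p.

r = (nΣwz − ΣwΣz) / √[(nΣw² − (Σw)²)(nΣz² − (Σz)²)]
Numerator: 6×2640 − 164×101 = -724
Denominator: √[(31104 − 26896)(11262 − 10201)] = √[4208 × 1061] = 2112.9808
r = -724 / 2112.9808 ≈ -0.343

-0.343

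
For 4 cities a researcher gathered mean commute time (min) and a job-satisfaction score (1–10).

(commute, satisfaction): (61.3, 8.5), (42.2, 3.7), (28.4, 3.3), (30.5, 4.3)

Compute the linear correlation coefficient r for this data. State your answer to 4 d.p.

0.9037

n = 4, Σx = 162.4, Σy = 19.8, Σx² = 7275.34, Σy² = 115.32, Σxy = 902.06
nΣxy − ΣxΣy = 3608.24 − 3215.52 = 392.72
nΣx² − (Σx)² = 29101.36 − 26373.76 = 2727.6; nΣy² − (Σy)² = 461.28 − 392.04 = 69.24
r = 392.72 / √(2727.6 × 69.24) = 392.72 / 434.5791 ≈ 0.9037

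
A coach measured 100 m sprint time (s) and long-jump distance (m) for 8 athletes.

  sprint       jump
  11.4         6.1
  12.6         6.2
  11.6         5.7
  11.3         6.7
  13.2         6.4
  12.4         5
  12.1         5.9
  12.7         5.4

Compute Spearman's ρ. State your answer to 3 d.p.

-0.190

Rank sprint: 2, 6, 3, 1, 8, 5, 4, 7
Rank jump: 5, 6, 3, 8, 7, 1, 4, 2
d = rank(sprint) − rank(jump): -3, 0, 0, -7, 1, 4, 0, 5; Σd² = 100
ρ = 1 − 6Σd² / [n(n²−1)] = 1 − 6×100 / (8×63) = 1 − 600/504 ≈ -0.190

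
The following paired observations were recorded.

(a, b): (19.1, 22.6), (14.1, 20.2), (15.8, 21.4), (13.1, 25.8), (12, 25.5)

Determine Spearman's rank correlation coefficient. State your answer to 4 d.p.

-0.5000

Rank a: 5, 3, 4, 2, 1
Rank b: 3, 1, 2, 5, 4
d = rank(a) − rank(b): 2, 2, 2, -3, -3; Σd² = 30
ρ = 1 − 6Σd² / [n(n²−1)] = 1 − 6×30 / (5×24) = 1 − 180/120 ≈ -0.5000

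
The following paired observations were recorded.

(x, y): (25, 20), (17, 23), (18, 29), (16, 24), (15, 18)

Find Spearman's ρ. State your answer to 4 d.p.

Rank x: 5, 3, 4, 2, 1
Rank y: 2, 3, 5, 4, 1
d = rank(x) − rank(y): 3, 0, -1, -2, 0; Σd² = 14
ρ = 1 − 6Σd² / [n(n²−1)] = 1 − 6×14 / (5×24) = 1 − 84/120 ≈ 0.3000

0.3000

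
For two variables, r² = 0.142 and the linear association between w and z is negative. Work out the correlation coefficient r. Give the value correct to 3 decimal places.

|r| = √0.142 = 0.377
The association is negative, so r = −0.377.

-0.377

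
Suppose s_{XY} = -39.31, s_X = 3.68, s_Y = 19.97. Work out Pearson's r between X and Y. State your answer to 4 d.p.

r = Cov(X,Y) / (s_X · s_Y) = -39.31 / (3.68 × 19.97)
  = -39.31 / 73.4896 ≈ -0.5349

-0.5349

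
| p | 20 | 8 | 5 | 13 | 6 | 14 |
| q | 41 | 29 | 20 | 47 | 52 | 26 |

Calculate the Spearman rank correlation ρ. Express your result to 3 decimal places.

0.143

Rank p: 6, 3, 1, 4, 2, 5
Rank q: 4, 3, 1, 5, 6, 2
d = rank(p) − rank(q): 2, 0, 0, -1, -4, 3; Σd² = 30
ρ = 1 − 6Σd² / [n(n²−1)] = 1 − 6×30 / (6×35) = 1 − 180/210 ≈ 0.143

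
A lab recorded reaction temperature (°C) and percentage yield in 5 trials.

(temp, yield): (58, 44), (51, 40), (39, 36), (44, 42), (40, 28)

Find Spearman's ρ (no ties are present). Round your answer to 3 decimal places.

0.800

Rank temp: 5, 4, 1, 3, 2
Rank yield: 5, 3, 2, 4, 1
d = rank(temp) − rank(yield): 0, 1, -1, -1, 1; Σd² = 4
ρ = 1 − 6Σd² / [n(n²−1)] = 1 − 6×4 / (5×24) = 1 − 24/120 ≈ 0.800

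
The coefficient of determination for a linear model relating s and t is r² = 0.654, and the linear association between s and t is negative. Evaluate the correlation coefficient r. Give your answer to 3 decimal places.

|r| = √0.654 = 0.809
The association is negative, so r = −0.809.

-0.809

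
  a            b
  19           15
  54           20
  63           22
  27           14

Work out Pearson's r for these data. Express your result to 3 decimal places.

0.965

n = 4, Σa = 163, Σb = 71, Σa² = 7975, Σb² = 1305, Σab = 3129
nΣab − ΣaΣb = 12516 − 11573 = 943
nΣa² − (Σa)² = 31900 − 26569 = 5331; nΣb² − (Σb)² = 5220 − 5041 = 179
r = 943 / √(5331 × 179) = 943 / 976.8567 ≈ 0.965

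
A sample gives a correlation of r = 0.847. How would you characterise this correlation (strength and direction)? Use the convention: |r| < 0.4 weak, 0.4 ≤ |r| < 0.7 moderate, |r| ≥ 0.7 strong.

r = 0.847 > 0 so the relationship is positive.
|r| = 0.847, which falls in the strong range.

strong positive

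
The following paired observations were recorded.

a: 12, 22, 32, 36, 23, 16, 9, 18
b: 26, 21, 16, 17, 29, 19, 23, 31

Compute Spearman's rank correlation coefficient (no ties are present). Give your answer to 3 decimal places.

-0.452

Rank a: 2, 5, 7, 8, 6, 3, 1, 4
Rank b: 6, 4, 1, 2, 7, 3, 5, 8
d = rank(a) − rank(b): -4, 1, 6, 6, -1, 0, -4, -4; Σd² = 122
ρ = 1 − 6Σd² / [n(n²−1)] = 1 − 6×122 / (8×63) = 1 − 732/504 ≈ -0.452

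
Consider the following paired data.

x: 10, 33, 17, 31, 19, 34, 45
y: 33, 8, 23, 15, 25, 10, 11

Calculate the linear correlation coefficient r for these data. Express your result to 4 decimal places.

n = 7, Σx = 189, Σy = 125, Σx² = 5981, Σy² = 2753, Σxy = 2760
nΣxy − ΣxΣy = 19320 − 23625 = -4305
nΣx² − (Σx)² = 41867 − 35721 = 6146; nΣy² − (Σy)² = 19271 − 15625 = 3646
r = -4305 / √(6146 × 3646) = -4305 / 4733.7423 ≈ -0.9094

-0.9094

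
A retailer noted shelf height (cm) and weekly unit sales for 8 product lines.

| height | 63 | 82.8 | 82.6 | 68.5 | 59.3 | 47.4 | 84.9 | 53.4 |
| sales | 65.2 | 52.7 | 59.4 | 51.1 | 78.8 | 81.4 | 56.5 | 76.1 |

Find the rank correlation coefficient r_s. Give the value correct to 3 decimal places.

Rank height: 4, 7, 6, 5, 3, 1, 8, 2
Rank sales: 5, 2, 4, 1, 7, 8, 3, 6
d = rank(height) − rank(sales): -1, 5, 2, 4, -4, -7, 5, -4; Σd² = 152
ρ = 1 − 6Σd² / [n(n²−1)] = 1 − 6×152 / (8×63) = 1 − 912/504 ≈ -0.810

-0.810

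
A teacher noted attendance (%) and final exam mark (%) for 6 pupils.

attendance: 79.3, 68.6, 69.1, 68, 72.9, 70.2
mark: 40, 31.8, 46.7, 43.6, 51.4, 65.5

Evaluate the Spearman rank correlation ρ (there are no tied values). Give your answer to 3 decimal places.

Rank attendance: 6, 2, 3, 1, 5, 4
Rank mark: 2, 1, 4, 3, 5, 6
d = rank(attendance) − rank(mark): 4, 1, -1, -2, 0, -2; Σd² = 26
ρ = 1 − 6Σd² / [n(n²−1)] = 1 − 6×26 / (6×35) = 1 − 156/210 ≈ 0.257

0.257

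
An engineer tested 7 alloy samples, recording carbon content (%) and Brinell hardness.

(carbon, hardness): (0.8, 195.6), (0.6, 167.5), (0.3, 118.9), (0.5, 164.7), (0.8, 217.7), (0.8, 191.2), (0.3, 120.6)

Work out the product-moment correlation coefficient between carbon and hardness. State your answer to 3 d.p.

0.968

n = 7, Σx = 4.1, Σy = 1176.2, Σx² = 2.71, Σy² = 206074, Σxy = 738.3
nΣxy − ΣxΣy = 5168.1 − 4822.42 = 345.68
nΣx² − (Σx)² = 18.97 − 16.81 = 2.16; nΣy² − (Σy)² = 1442518 − 1383446.44 = 59071.56
r = 345.68 / √(2.16 × 59071.56) = 345.68 / 357.2038 ≈ 0.968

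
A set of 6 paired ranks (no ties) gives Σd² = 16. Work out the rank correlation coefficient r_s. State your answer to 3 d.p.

ρ = 1 − 6Σd² / [n(n²−1)] = 1 − 6×16 / (6×35)
  = 1 − 96/210 = 1 − 0.4571 ≈ 0.543

0.543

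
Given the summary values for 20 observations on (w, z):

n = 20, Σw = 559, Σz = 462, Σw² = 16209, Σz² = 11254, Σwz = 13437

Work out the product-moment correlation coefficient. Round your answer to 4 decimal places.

0.8984

r = (nΣwz − ΣwΣz) / √[(nΣw² − (Σw)²)(nΣz² − (Σz)²)]
Numerator: 20×13437 − 559×462 = 10482
Denominator: √[(324180 − 312481)(225080 − 213444)] = √[11699 × 11636] = 11667.4575
r = 10482 / 11667.4575 ≈ 0.8984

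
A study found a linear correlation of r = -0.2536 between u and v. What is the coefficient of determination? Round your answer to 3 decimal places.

0.064

r² = (-0.2536)² = 0.064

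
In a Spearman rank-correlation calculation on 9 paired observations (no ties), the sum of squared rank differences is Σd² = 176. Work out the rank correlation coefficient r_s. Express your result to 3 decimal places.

-0.467

ρ = 1 − 6Σd² / [n(n²−1)] = 1 − 6×176 / (9×80)
  = 1 − 1056/720 = 1 − 1.4667 ≈ -0.467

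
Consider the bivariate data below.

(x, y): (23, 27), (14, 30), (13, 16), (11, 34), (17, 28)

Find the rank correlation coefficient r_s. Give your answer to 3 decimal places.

Rank x: 5, 3, 2, 1, 4
Rank y: 2, 4, 1, 5, 3
d = rank(x) − rank(y): 3, -1, 1, -4, 1; Σd² = 28
ρ = 1 − 6Σd² / [n(n²−1)] = 1 − 6×28 / (5×24) = 1 − 168/120 ≈ -0.400

-0.400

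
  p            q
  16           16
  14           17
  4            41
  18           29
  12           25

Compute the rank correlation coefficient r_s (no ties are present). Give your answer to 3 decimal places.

Rank p: 4, 3, 1, 5, 2
Rank q: 1, 2, 5, 4, 3
d = rank(p) − rank(q): 3, 1, -4, 1, -1; Σd² = 28
ρ = 1 − 6Σd² / [n(n²−1)] = 1 − 6×28 / (5×24) = 1 − 168/120 ≈ -0.400

-0.400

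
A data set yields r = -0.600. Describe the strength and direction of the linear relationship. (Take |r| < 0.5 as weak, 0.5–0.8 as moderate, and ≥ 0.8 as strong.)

moderate negative

r = -0.600 < 0 so the relationship is negative.
|r| = 0.600, which falls in the moderate range.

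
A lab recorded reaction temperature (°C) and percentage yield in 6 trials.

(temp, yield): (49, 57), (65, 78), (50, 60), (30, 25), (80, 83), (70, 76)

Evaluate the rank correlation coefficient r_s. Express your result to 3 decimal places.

Rank temp: 2, 4, 3, 1, 6, 5
Rank yield: 2, 5, 3, 1, 6, 4
d = rank(temp) − rank(yield): 0, -1, 0, 0, 0, 1; Σd² = 2
ρ = 1 − 6Σd² / [n(n²−1)] = 1 − 6×2 / (6×35) = 1 − 12/210 ≈ 0.943

0.943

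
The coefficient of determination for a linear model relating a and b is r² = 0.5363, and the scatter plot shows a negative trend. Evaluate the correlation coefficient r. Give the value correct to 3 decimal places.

-0.732

|r| = √0.5363 = 0.732
The association is negative, so r = −0.732.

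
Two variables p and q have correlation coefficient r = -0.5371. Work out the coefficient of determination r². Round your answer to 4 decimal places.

0.2885

r² = (-0.5371)² = 0.2885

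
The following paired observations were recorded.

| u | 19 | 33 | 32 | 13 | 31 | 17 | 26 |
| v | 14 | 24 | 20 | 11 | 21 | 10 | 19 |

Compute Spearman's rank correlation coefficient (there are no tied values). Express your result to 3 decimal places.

0.929

Rank u: 3, 7, 6, 1, 5, 2, 4
Rank v: 3, 7, 5, 2, 6, 1, 4
d = rank(u) − rank(v): 0, 0, 1, -1, -1, 1, 0; Σd² = 4
ρ = 1 − 6Σd² / [n(n²−1)] = 1 − 6×4 / (7×48) = 1 − 24/336 ≈ 0.929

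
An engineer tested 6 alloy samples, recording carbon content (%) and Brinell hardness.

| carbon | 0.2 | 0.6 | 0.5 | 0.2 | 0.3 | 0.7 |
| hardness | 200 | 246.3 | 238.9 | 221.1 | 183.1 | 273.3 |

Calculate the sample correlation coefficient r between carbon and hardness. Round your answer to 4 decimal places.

0.8555

n = 6, Σx = 2.5, Σy = 1362.7, Σx² = 1.27, Σy² = 314840.61, Σxy = 597.69
nΣxy − ΣxΣy = 3586.14 − 3406.75 = 179.39
nΣx² − (Σx)² = 7.62 − 6.25 = 1.37; nΣy² − (Σy)² = 1889043.66 − 1856951.29 = 32092.37
r = 179.39 / √(1.37 × 32092.37) = 179.39 / 209.6820 ≈ 0.8555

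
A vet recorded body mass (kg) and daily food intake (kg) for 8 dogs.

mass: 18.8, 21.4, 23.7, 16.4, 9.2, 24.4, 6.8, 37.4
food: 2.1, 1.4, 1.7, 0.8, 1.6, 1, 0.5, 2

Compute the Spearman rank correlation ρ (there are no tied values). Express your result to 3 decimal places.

0.476

Rank mass: 4, 5, 6, 3, 2, 7, 1, 8
Rank food: 8, 4, 6, 2, 5, 3, 1, 7
d = rank(mass) − rank(food): -4, 1, 0, 1, -3, 4, 0, 1; Σd² = 44
ρ = 1 − 6Σd² / [n(n²−1)] = 1 − 6×44 / (8×63) = 1 − 264/504 ≈ 0.476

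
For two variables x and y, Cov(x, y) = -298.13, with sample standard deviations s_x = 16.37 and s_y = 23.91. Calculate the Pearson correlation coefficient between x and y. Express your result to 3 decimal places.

-0.762

r = Cov(x,y) / (s_x · s_y) = -298.13 / (16.37 × 23.91)
  = -298.13 / 391.4067 ≈ -0.762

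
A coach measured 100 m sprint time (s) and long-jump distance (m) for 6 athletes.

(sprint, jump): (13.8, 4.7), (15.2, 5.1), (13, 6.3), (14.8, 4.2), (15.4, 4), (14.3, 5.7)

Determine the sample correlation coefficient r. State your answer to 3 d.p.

n = 6, Σx = 86.5, Σy = 30, Σx² = 1251.17, Σy² = 153.92, Σxy = 429.55
nΣxy − ΣxΣy = 2577.3 − 2595 = -17.7
nΣx² − (Σx)² = 7507.02 − 7482.25 = 24.77; nΣy² − (Σy)² = 923.52 − 900 = 23.52
r = -17.7 / √(24.77 × 23.52) = -17.7 / 24.1369 ≈ -0.733

-0.733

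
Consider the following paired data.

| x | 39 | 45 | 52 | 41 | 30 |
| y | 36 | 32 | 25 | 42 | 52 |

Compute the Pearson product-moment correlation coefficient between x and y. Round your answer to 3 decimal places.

n = 5, Σx = 207, Σy = 187, Σx² = 8831, Σy² = 7413, Σxy = 7426
nΣxy − ΣxΣy = 37130 − 38709 = -1579
nΣx² − (Σx)² = 44155 − 42849 = 1306; nΣy² − (Σy)² = 37065 − 34969 = 2096
r = -1579 / √(1306 × 2096) = -1579 / 1654.5017 ≈ -0.954

-0.954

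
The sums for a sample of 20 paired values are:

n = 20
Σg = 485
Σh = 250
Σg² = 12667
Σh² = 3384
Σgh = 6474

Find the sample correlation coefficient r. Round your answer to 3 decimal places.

r = (nΣgh − ΣgΣh) / √[(nΣg² − (Σg)²)(nΣh² − (Σh)²)]
Numerator: 20×6474 − 485×250 = 8230
Denominator: √[(253340 − 235225)(67680 − 62500)] = √[18115 × 5180] = 9686.8829
r = 8230 / 9686.8829 ≈ 0.850

0.850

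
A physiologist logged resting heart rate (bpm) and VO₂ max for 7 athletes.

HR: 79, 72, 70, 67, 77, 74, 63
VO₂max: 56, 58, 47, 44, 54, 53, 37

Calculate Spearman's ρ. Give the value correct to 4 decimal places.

Rank HR: 7, 4, 3, 2, 6, 5, 1
Rank VO₂max: 6, 7, 3, 2, 5, 4, 1
d = rank(HR) − rank(VO₂max): 1, -3, 0, 0, 1, 1, 0; Σd² = 12
ρ = 1 − 6Σd² / [n(n²−1)] = 1 − 6×12 / (7×48) = 1 − 72/336 ≈ 0.7857

0.7857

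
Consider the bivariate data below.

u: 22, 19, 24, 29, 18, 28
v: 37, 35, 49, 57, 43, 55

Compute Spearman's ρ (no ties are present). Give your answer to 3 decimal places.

Rank u: 3, 2, 4, 6, 1, 5
Rank v: 2, 1, 4, 6, 3, 5
d = rank(u) − rank(v): 1, 1, 0, 0, -2, 0; Σd² = 6
ρ = 1 − 6Σd² / [n(n²−1)] = 1 − 6×6 / (6×35) = 1 − 36/210 ≈ 0.829

0.829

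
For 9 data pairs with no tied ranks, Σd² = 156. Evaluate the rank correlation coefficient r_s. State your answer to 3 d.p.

-0.300

ρ = 1 − 6Σd² / [n(n²−1)] = 1 − 6×156 / (9×80)
  = 1 − 936/720 = 1 − 1.3000 ≈ -0.300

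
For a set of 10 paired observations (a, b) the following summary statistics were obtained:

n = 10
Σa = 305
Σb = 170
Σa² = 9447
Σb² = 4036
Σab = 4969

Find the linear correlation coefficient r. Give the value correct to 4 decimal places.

r = (nΣab − ΣaΣb) / √[(nΣa² − (Σa)²)(nΣb² − (Σb)²)]
Numerator: 10×4969 − 305×170 = -2160
Denominator: √[(94470 − 93025)(40360 − 28900)] = √[1445 × 11460] = 4069.3611
r = -2160 / 4069.3611 ≈ -0.5308

-0.5308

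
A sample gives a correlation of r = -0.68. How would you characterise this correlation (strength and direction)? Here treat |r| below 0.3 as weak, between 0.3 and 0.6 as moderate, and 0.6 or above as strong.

strong negative

r = -0.68 < 0 so the relationship is negative.
|r| = 0.68, which falls in the strong range.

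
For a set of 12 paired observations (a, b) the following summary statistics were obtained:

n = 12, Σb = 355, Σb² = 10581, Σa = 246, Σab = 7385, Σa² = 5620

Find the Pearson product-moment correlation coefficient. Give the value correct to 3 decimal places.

0.504

r = (nΣab − ΣaΣb) / √[(nΣa² − (Σa)²)(nΣb² − (Σb)²)]
Numerator: 12×7385 − 246×355 = 1290
Denominator: √[(67440 − 60516)(126972 − 126025)] = √[6924 × 947] = 2560.6694
r = 1290 / 2560.6694 ≈ 0.504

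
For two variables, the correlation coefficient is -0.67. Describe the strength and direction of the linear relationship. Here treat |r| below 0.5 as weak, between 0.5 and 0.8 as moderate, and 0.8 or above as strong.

moderate negative

r = -0.67 < 0 so the relationship is negative.
|r| = 0.67, which falls in the moderate range.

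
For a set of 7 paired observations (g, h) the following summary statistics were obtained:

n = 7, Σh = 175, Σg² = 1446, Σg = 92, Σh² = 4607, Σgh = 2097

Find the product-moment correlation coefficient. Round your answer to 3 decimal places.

-0.866

r = (nΣgh − ΣgΣh) / √[(nΣg² − (Σg)²)(nΣh² − (Σh)²)]
Numerator: 7×2097 − 92×175 = -1421
Denominator: √[(10122 − 8464)(32249 − 30625)] = √[1658 × 1624] = 1640.9119
r = -1421 / 1640.9119 ≈ -0.866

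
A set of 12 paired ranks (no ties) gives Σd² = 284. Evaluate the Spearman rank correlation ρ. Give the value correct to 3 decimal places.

ρ = 1 − 6Σd² / [n(n²−1)] = 1 − 6×284 / (12×143)
  = 1 − 1704/1716 = 1 − 0.9930 ≈ 0.007

0.007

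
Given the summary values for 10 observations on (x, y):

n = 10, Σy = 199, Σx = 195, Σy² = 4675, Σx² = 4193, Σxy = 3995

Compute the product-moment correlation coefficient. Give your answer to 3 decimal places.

r = (nΣxy − ΣxΣy) / √[(nΣx² − (Σx)²)(nΣy² − (Σy)²)]
Numerator: 10×3995 − 195×199 = 1145
Denominator: √[(41930 − 38025)(46750 − 39601)] = √[3905 × 7149] = 5283.6394
r = 1145 / 5283.6394 ≈ 0.217

0.217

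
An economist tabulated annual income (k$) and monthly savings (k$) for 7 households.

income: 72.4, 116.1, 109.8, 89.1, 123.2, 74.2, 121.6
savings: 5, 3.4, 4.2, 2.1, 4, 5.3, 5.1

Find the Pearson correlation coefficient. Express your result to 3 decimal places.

n = 7, Σx = 706.4, Σy = 29.1, Σx² = 74186.26, Σy² = 128.71, Σxy = 2911.23
nΣxy − ΣxΣy = 20378.61 − 20556.24 = -177.63
nΣx² − (Σx)² = 519303.82 − 499000.96 = 20302.86; nΣy² − (Σy)² = 900.97 − 846.81 = 54.16
r = -177.63 / √(20302.86 × 54.16) = -177.63 / 1048.6195 ≈ -0.169

-0.169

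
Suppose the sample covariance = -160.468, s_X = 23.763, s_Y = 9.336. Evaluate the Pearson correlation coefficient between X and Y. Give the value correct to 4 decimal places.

-0.7233

r = Cov(X,Y) / (s_X · s_Y) = -160.468 / (23.763 × 9.336)
  = -160.468 / 221.8514 ≈ -0.7233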